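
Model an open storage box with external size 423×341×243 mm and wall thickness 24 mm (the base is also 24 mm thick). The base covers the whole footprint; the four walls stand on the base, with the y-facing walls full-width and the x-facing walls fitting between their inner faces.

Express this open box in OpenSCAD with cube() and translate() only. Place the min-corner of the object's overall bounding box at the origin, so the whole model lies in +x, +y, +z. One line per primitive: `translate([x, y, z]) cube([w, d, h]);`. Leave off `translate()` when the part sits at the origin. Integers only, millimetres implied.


cube([423, 341, 24]);
translate([0, 0, 24]) cube([423, 24, 219]);
translate([0, 317, 24]) cube([423, 24, 219]);
translate([0, 24, 24]) cube([24, 293, 219]);
translate([399, 24, 24]) cube([24, 293, 219]);


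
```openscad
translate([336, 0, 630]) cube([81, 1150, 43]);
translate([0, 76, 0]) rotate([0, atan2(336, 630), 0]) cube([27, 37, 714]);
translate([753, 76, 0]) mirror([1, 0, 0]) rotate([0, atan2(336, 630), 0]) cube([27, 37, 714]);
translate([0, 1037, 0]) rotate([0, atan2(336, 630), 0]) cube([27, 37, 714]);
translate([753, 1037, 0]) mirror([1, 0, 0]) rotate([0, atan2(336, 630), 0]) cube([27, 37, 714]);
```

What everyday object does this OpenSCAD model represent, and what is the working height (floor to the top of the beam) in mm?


A sawhorse. The overall height is 673 mm.

A beam across two mirrored pairs of raked legs — a sawhorse. The beam's underside is at z = 630 (matching the legs' vertical rise in atan2(336, 630)) and the beam is 43 mm tall, so its top is at 630 + 43 = 673 mm. The raked legs top out at the beam's underside, so that is the highest point.


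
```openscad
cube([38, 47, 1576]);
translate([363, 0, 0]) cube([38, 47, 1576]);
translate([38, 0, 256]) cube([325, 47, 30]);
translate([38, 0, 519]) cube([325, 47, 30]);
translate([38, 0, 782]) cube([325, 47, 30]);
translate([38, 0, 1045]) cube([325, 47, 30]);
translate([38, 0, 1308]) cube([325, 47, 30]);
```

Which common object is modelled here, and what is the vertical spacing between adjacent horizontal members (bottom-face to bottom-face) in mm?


A ladder. The rung spacing is 263 mm.

Two tall 38×47 posts with 5 short bars between them — a ladder. Adjacent rungs sit at z = 256 and z = 519, so the spacing is 519 − 256 = 263 mm.


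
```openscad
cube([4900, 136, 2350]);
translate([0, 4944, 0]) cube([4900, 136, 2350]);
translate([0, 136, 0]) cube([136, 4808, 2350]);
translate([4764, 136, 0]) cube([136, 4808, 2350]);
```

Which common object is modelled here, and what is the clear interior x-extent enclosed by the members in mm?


A house (or room) frame. The interior width is 4628 mm.

Four 2350 mm walls enclosing a rectangle with no floor or roof — a room or house frame. Outside width is 4900 mm and wall thickness is 136 mm, so the interior width is 4900 − 2 × 136 = 4628 mm.


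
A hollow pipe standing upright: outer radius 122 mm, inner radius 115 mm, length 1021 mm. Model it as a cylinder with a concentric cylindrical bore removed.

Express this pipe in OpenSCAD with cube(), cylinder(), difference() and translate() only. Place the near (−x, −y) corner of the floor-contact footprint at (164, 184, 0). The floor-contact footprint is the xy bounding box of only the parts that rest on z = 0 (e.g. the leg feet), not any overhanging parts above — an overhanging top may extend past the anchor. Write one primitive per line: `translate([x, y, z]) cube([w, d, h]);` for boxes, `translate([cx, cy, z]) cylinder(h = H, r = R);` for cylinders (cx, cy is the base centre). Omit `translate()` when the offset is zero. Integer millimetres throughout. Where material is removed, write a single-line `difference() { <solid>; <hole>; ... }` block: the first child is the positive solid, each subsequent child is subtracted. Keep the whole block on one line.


difference() { translate([286, 306, 0]) cylinder(h = 1021, r = 122); translate([286, 306, 0]) cylinder(h = 1021, r = 115); }


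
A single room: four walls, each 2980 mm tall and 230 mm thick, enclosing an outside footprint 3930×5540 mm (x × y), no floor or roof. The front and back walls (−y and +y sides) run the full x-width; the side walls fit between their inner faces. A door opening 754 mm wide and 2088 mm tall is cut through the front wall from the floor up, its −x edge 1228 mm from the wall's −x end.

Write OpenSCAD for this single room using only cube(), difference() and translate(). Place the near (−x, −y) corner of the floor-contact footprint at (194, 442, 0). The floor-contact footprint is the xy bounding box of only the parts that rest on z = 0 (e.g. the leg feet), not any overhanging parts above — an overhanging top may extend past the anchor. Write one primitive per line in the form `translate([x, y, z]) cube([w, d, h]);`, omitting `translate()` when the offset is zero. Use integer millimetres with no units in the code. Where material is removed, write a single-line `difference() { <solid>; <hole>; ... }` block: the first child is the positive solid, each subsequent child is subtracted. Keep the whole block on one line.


difference() { translate([194, 442, 0]) cube([3930, 230, 2980]); translate([1422, 442, 0]) cube([754, 230, 2088]); }
translate([194, 5752, 0]) cube([3930, 230, 2980]);
translate([194, 672, 0]) cube([230, 5080, 2980]);
translate([3894, 672, 0]) cube([230, 5080, 2980]);


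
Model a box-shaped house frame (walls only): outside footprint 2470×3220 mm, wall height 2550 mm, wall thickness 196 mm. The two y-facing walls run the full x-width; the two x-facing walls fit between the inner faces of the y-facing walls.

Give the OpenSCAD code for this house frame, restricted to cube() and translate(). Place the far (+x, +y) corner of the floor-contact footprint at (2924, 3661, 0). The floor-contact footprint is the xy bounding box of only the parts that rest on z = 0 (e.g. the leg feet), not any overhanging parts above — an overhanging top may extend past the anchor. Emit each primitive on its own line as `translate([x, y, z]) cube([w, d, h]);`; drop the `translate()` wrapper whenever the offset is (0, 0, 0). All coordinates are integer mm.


translate([454, 441, 0]) cube([2470, 196, 2550]);
translate([454, 3465, 0]) cube([2470, 196, 2550]);
translate([454, 637, 0]) cube([196, 2828, 2550]);
translate([2728, 637, 0]) cube([196, 2828, 2550]);


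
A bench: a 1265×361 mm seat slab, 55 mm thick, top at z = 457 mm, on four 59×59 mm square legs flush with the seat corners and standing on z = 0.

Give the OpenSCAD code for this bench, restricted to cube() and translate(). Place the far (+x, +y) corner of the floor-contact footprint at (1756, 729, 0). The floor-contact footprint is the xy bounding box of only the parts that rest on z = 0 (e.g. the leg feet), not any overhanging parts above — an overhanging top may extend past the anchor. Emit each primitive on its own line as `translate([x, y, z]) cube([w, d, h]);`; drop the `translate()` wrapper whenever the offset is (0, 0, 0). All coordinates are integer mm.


// leg_h = 457 − 55 = 402
translate([491, 368, 402]) cube([1265, 361, 55]);
translate([491, 368, 0]) cube([59, 59, 402]);
translate([491, 670, 0]) cube([59, 59, 402]);
translate([1697, 368, 0]) cube([59, 59, 402]);
translate([1697, 670, 0]) cube([59, 59, 402]);


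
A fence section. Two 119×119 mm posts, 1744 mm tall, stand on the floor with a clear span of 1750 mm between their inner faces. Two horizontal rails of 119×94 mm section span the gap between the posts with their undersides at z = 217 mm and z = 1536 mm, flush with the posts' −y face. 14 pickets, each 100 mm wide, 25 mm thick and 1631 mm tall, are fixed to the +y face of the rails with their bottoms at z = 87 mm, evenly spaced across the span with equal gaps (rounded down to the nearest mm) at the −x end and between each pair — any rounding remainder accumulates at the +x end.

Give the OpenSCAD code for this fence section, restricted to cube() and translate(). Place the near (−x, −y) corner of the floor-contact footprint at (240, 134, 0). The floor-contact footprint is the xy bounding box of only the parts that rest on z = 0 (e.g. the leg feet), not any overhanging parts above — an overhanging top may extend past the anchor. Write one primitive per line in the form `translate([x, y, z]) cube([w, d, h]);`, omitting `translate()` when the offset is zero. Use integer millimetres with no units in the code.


translate([240, 134, 0]) cube([119, 119, 1744]);
translate([2109, 134, 0]) cube([119, 119, 1744]);
translate([359, 134, 217]) cube([1750, 119, 94]);
translate([359, 134, 1536]) cube([1750, 119, 94]);
translate([382, 253, 87]) cube([100, 25, 1631]);
translate([505, 253, 87]) cube([100, 25, 1631]);
translate([628, 253, 87]) cube([100, 25, 1631]);
translate([751, 253, 87]) cube([100, 25, 1631]);
translate([874, 253, 87]) cube([100, 25, 1631]);
translate([997, 253, 87]) cube([100, 25, 1631]);
translate([1120, 253, 87]) cube([100, 25, 1631]);
translate([1243, 253, 87]) cube([100, 25, 1631]);
translate([1366, 253, 87]) cube([100, 25, 1631]);
translate([1489, 253, 87]) cube([100, 25, 1631]);
translate([1612, 253, 87]) cube([100, 25, 1631]);
translate([1735, 253, 87]) cube([100, 25, 1631]);
translate([1858, 253, 87]) cube([100, 25, 1631]);
translate([1981, 253, 87]) cube([100, 25, 1631]);


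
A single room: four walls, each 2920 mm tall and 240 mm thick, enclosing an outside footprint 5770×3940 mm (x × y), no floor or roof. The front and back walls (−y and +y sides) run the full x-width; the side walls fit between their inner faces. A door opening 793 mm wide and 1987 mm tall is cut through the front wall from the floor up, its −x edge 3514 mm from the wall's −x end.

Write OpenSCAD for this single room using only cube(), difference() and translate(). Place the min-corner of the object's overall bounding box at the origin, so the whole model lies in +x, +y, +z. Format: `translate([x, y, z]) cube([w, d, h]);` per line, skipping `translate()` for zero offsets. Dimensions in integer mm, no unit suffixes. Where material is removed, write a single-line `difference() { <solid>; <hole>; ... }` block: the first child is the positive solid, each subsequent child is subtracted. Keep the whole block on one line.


difference() { cube([5770, 240, 2920]); translate([3514, 0, 0]) cube([793, 240, 1987]); }
translate([0, 3700, 0]) cube([5770, 240, 2920]);
translate([0, 240, 0]) cube([240, 3460, 2920]);
translate([5530, 240, 0]) cube([240, 3460, 2920]);


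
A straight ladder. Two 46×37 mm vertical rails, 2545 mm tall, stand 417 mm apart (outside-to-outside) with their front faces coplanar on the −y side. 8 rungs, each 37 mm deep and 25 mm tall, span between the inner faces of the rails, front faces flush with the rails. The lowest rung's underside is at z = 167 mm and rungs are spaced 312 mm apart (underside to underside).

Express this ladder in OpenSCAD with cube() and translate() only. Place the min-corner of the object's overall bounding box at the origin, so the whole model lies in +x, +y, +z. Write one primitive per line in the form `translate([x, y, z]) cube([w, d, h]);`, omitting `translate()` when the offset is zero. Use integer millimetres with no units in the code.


cube([46, 37, 2545]);
translate([371, 0, 0]) cube([46, 37, 2545]);
translate([46, 0, 167]) cube([325, 37, 25]);
translate([46, 0, 479]) cube([325, 37, 25]);
translate([46, 0, 791]) cube([325, 37, 25]);
translate([46, 0, 1103]) cube([325, 37, 25]);
translate([46, 0, 1415]) cube([325, 37, 25]);
translate([46, 0, 1727]) cube([325, 37, 25]);
translate([46, 0, 2039]) cube([325, 37, 25]);
translate([46, 0, 2351]) cube([325, 37, 25]);


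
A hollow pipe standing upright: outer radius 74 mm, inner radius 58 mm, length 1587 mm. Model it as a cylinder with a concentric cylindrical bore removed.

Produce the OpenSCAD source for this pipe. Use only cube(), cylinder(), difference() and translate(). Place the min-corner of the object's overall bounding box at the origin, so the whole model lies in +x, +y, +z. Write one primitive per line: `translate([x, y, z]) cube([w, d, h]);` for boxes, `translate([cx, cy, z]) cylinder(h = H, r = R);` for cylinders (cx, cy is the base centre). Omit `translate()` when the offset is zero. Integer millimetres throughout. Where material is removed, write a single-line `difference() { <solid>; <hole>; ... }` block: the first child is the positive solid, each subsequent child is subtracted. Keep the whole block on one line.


difference() { translate([74, 74, 0]) cylinder(h = 1587, r = 74); translate([74, 74, 0]) cylinder(h = 1587, r = 58); }


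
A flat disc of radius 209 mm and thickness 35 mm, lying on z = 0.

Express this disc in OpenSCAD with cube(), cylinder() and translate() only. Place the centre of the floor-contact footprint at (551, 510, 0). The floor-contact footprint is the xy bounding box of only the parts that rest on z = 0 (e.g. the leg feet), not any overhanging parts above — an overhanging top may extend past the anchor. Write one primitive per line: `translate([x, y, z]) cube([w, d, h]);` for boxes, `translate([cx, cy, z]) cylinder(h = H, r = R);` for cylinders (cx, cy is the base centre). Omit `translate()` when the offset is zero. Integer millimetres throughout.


translate([551, 510, 0]) cylinder(h = 35, r = 209);


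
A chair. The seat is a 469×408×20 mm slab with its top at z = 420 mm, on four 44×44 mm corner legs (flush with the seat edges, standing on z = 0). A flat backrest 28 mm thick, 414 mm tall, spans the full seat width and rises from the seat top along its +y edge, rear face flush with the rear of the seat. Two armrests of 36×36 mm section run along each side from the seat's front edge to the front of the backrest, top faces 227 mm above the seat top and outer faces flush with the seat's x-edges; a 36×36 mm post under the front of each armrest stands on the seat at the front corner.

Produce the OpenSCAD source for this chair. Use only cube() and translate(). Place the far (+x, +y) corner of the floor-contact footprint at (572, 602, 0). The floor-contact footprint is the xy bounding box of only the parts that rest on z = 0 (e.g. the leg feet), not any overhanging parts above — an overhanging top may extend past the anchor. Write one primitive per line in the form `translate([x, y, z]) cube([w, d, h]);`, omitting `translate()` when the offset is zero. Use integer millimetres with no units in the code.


translate([103, 194, 400]) cube([469, 408, 20]);
translate([103, 194, 0]) cube([44, 44, 400]);
translate([528, 194, 0]) cube([44, 44, 400]);
translate([103, 558, 0]) cube([44, 44, 400]);
translate([528, 558, 0]) cube([44, 44, 400]);
translate([103, 574, 420]) cube([469, 28, 414]);
translate([103, 194, 611]) cube([36, 380, 36]);
translate([536, 194, 611]) cube([36, 380, 36]);
translate([103, 194, 420]) cube([36, 36, 191]);
translate([536, 194, 420]) cube([36, 36, 191]);


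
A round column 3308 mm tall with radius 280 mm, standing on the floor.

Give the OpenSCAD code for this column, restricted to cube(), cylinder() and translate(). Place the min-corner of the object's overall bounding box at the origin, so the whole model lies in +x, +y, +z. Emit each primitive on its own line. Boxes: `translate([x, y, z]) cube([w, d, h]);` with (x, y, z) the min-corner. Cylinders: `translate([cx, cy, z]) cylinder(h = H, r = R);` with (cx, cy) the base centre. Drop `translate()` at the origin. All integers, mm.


translate([280, 280, 0]) cylinder(h = 3308, r = 280);


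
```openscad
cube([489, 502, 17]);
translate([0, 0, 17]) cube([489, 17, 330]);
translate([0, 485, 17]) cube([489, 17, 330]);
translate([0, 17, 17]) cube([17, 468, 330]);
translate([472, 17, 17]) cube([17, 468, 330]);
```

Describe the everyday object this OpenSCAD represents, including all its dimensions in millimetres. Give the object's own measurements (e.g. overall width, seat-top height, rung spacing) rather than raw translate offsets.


An open-topped rectangular box: outside dimensions 489×502×347 mm, with a uniform wall and base thickness of 17 mm. The base is a full 489×502 slab on the floor; four walls sit on top of the base. The front and back walls (the −y and +y sides) span the full width; the two side walls fit between them.


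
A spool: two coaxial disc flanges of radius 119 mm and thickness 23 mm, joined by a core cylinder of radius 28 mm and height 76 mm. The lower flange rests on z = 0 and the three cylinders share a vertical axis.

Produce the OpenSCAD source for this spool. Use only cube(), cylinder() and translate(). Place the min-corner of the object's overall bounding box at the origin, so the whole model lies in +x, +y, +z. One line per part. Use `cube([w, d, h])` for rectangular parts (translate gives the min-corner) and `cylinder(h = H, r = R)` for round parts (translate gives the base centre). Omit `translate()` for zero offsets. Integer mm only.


translate([119, 119, 0]) cylinder(h = 23, r = 119);
translate([119, 119, 23]) cylinder(h = 76, r = 28);
translate([119, 119, 99]) cylinder(h = 23, r = 119);


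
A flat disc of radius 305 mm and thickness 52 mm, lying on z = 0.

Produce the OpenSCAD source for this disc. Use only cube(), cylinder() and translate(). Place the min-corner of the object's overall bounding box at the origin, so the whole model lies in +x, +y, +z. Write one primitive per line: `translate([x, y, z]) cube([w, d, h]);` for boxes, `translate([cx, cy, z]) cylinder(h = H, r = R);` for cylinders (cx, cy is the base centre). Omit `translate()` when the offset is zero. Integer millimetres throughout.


translate([305, 305, 0]) cylinder(h = 52, r = 305);


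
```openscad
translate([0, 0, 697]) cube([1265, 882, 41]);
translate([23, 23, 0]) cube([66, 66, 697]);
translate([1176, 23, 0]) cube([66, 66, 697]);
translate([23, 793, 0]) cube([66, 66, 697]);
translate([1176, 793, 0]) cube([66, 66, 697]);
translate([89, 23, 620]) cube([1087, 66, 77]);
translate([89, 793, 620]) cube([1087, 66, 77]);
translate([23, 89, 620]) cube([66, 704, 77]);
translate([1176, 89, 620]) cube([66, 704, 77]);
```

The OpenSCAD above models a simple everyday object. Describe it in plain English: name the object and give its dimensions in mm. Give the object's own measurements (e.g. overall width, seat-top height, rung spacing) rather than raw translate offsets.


A table: top 1265 mm (x) × 882 mm (y), 41 mm thick, upper face at z = 738 mm, on four 66×66 mm square legs, each inset 23 mm from the nearest pair of top edges from z = 0 to the bottom of the top. Four apron rails, 66 mm thick and 77 mm tall, run between adjacent legs with their top edges flush with the underside of the top and their outer faces flush with the legs' outer faces.


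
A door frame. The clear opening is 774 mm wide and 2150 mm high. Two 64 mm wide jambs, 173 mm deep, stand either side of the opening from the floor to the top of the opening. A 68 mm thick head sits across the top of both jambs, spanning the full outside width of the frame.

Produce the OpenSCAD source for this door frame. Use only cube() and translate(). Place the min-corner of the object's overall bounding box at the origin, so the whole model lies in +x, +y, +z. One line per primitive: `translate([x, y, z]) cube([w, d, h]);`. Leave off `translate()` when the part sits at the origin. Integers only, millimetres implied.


cube([64, 173, 2150]);
translate([838, 0, 0]) cube([64, 173, 2150]);
translate([0, 0, 2150]) cube([902, 173, 68]);


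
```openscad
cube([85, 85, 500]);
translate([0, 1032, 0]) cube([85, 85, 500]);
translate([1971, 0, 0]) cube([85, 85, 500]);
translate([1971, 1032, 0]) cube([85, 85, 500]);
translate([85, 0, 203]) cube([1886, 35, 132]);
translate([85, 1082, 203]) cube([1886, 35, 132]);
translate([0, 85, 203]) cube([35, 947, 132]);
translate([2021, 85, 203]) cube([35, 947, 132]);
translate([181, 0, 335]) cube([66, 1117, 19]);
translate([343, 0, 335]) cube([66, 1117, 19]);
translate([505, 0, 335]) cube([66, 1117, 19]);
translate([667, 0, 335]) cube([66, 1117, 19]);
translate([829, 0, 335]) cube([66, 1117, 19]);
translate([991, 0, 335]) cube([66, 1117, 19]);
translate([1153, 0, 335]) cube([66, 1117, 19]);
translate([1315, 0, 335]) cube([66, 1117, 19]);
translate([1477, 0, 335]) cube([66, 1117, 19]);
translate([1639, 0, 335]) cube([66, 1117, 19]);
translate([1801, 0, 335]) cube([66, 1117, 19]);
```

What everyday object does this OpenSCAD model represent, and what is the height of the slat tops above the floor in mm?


A bed frame. The slat-top height is 354 mm.

Four posts, four rails, and a row of slats — a bed frame. Slats sit on the rails at z = 203 + 132 = 335; with slat thickness 19, the top is 354 mm.


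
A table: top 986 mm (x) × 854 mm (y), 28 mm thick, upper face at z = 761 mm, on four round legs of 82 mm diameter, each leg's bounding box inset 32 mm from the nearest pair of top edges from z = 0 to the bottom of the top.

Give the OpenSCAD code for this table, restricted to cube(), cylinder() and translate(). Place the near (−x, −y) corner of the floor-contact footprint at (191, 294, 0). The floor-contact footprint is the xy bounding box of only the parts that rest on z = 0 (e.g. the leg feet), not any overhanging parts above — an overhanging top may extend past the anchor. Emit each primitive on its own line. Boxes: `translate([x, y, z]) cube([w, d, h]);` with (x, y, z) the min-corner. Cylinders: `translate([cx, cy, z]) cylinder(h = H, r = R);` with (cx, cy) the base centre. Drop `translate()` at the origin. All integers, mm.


translate([159, 262, 733]) cube([986, 854, 28]);
translate([232, 335, 0]) cylinder(h = 733, r = 41);
translate([1072, 335, 0]) cylinder(h = 733, r = 41);
translate([232, 1043, 0]) cylinder(h = 733, r = 41);
translate([1072, 1043, 0]) cylinder(h = 733, r = 41);


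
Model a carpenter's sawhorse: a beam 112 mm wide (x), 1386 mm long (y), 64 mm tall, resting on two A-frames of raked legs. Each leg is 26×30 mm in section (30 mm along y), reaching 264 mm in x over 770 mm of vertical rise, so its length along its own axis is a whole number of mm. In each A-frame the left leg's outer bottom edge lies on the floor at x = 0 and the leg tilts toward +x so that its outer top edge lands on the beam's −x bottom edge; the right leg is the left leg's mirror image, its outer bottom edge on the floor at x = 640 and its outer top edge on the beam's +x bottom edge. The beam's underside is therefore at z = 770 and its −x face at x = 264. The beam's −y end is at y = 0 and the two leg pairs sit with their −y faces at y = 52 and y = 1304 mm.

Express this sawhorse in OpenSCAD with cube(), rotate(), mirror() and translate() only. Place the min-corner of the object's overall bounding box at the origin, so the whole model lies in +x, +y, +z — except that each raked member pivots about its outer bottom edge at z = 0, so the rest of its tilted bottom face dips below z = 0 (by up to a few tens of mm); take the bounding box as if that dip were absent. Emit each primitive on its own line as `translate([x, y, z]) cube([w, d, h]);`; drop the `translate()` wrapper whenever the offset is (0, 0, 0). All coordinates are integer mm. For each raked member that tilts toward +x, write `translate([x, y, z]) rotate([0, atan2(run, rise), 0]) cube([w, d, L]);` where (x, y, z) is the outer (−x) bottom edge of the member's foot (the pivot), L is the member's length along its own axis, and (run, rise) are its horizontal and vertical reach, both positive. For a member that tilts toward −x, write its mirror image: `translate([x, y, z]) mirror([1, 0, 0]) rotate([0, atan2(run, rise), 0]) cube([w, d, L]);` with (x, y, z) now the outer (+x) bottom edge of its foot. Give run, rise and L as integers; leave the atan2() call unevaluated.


translate([264, 0, 770]) cube([112, 1386, 64]);
translate([0, 52, 0]) rotate([0, atan2(264, 770), 0]) cube([26, 30, 814]);
translate([640, 52, 0]) mirror([1, 0, 0]) rotate([0, atan2(264, 770), 0]) cube([26, 30, 814]);
translate([0, 1304, 0]) rotate([0, atan2(264, 770), 0]) cube([26, 30, 814]);
translate([640, 1304, 0]) mirror([1, 0, 0]) rotate([0, atan2(264, 770), 0]) cube([26, 30, 814]);


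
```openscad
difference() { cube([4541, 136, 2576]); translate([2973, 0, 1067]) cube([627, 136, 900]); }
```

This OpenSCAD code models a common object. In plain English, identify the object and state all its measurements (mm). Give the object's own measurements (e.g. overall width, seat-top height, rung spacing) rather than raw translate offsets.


A wall 4541 mm long (x), 136 mm thick (y), 2576 mm tall, with a rectangular window opening cut through it. The opening is 627 mm wide and 900 mm tall; its sill is at z = 1067 mm and its near (−x) edge is 2973 mm from the wall's −x end. The opening passes through the full wall thickness.


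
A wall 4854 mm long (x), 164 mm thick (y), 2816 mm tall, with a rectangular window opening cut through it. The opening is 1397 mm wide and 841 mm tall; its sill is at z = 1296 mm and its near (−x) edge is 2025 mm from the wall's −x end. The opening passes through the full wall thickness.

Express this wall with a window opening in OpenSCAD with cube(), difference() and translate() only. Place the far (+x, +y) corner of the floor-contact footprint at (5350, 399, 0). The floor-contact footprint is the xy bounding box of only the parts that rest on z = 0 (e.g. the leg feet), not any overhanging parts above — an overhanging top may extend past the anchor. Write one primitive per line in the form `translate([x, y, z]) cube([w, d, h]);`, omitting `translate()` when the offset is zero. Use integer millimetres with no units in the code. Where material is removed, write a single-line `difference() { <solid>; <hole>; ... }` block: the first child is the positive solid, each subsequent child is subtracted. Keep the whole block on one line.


difference() { translate([496, 235, 0]) cube([4854, 164, 2816]); translate([2521, 235, 1296]) cube([1397, 164, 841]); }


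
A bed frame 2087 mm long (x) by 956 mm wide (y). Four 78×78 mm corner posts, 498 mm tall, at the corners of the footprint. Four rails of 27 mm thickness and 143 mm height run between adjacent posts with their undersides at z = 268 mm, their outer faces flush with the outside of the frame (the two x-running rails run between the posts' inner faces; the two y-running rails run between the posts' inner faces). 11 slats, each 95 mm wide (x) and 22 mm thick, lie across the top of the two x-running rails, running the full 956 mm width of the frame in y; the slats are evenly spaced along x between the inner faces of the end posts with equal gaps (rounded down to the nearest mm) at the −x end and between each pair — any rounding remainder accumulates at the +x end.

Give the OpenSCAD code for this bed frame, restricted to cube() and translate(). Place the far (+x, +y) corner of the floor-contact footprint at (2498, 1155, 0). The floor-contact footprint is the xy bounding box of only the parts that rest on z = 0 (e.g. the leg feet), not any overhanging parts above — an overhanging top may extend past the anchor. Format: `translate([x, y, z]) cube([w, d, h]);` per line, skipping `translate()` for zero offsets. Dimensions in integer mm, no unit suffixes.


translate([411, 199, 0]) cube([78, 78, 498]);
translate([411, 1077, 0]) cube([78, 78, 498]);
translate([2420, 199, 0]) cube([78, 78, 498]);
translate([2420, 1077, 0]) cube([78, 78, 498]);
translate([489, 199, 268]) cube([1931, 27, 143]);
translate([489, 1128, 268]) cube([1931, 27, 143]);
translate([411, 277, 268]) cube([27, 800, 143]);
translate([2471, 277, 268]) cube([27, 800, 143]);
translate([562, 199, 411]) cube([95, 956, 22]);
translate([730, 199, 411]) cube([95, 956, 22]);
translate([898, 199, 411]) cube([95, 956, 22]);
translate([1066, 199, 411]) cube([95, 956, 22]);
translate([1234, 199, 411]) cube([95, 956, 22]);
translate([1402, 199, 411]) cube([95, 956, 22]);
translate([1570, 199, 411]) cube([95, 956, 22]);
translate([1738, 199, 411]) cube([95, 956, 22]);
translate([1906, 199, 411]) cube([95, 956, 22]);
translate([2074, 199, 411]) cube([95, 956, 22]);
translate([2242, 199, 411]) cube([95, 956, 22]);


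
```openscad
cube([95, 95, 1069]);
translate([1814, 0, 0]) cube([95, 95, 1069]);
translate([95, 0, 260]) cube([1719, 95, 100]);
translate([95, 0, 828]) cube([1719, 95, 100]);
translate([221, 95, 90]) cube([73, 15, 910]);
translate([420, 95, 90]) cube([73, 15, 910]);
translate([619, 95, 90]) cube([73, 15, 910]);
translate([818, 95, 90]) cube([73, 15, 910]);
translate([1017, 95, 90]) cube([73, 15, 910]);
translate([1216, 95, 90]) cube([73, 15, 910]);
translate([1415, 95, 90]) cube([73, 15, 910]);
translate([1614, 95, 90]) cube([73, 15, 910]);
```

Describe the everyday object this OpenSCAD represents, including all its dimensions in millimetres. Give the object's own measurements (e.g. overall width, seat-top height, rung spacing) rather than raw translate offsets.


A fence section. Two 95×95 mm posts, 1069 mm tall, stand on the floor with a clear span of 1719 mm between their inner faces. Two horizontal rails of 95×100 mm section span the gap between the posts with their undersides at z = 260 mm and z = 828 mm, flush with the posts' −y face. 8 pickets, each 73 mm wide, 15 mm thick and 910 mm tall, are fixed to the +y face of the rails with their bottoms at z = 90 mm, spaced across the span with a 126 mm gap after the −x post and between neighbouring pickets, with 127 mm left before the +x post.


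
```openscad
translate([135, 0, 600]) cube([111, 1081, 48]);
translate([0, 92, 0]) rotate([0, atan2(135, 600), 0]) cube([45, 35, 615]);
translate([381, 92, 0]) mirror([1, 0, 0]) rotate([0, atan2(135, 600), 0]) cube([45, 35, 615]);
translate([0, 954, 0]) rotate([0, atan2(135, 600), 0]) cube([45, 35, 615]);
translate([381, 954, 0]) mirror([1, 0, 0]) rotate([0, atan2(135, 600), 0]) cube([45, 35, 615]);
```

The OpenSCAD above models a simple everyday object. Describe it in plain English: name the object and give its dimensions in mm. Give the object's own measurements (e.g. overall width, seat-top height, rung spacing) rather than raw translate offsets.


A sawhorse. A 111×1081×48 mm beam (x, y, z) sits on two A-frame leg pairs. Each pair is two raked legs of 45×35 mm section (35 mm along y) splaying symmetrically in x. Each leg rises 600 mm vertically over 135 mm of horizontal reach and is 615 mm long along its own axis. Every leg's outer bottom edge rests on the floor and its outer top edge meets a bottom edge of the beam — the left legs (tilting toward +x) meet the beam's −x bottom edge, the right legs (their mirror images, tilting toward −x) meet its +x bottom edge — so the leg tops tuck under the beam, the beam's underside is 600 mm above the floor, and the feet are 381 mm apart outside-to-outside with the beam centred between them. The two leg pairs are set in 92 mm from either end of the beam.


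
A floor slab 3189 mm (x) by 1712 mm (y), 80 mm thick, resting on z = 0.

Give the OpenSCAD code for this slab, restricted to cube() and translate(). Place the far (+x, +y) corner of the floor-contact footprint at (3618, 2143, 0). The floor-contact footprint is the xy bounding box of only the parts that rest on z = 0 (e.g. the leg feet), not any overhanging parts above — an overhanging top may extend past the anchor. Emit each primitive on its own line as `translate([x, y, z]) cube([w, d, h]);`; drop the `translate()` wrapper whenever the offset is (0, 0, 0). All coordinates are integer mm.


translate([429, 431, 0]) cube([3189, 1712, 80]);


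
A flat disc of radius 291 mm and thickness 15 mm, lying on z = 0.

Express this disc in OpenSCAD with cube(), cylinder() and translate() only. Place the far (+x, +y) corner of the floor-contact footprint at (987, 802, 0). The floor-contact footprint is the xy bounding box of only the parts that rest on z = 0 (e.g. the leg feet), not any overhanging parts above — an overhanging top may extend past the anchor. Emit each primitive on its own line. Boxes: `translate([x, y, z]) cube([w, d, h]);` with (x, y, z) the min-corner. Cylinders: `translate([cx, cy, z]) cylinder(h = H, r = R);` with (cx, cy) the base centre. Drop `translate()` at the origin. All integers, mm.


translate([696, 511, 0]) cylinder(h = 15, r = 291);


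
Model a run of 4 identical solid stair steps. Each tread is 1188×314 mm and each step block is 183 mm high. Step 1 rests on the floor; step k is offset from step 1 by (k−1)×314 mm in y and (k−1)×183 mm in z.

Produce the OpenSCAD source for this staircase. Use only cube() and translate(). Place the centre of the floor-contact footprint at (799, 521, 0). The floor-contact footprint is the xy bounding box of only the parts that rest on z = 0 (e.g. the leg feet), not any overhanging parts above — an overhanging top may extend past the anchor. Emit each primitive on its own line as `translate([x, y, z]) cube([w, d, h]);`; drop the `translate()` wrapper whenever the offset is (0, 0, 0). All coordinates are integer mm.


translate([205, 364, 0]) cube([1188, 314, 183]);
translate([205, 678, 183]) cube([1188, 314, 183]);
translate([205, 992, 366]) cube([1188, 314, 183]);
translate([205, 1306, 549]) cube([1188, 314, 183]);


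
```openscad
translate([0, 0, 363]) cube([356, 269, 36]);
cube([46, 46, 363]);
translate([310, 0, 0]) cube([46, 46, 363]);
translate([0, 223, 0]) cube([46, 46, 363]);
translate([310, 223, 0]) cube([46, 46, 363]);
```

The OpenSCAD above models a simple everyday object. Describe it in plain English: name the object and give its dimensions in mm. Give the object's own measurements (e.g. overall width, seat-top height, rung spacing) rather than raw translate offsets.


A simple wooden stool: a rectangular seat 356 mm (x) by 269 mm (y), 36 mm thick, top face at z = 399 mm, on four square legs, each 46×46 mm in cross-section. The legs rest on z = 0, each flush with a corner of the seat.


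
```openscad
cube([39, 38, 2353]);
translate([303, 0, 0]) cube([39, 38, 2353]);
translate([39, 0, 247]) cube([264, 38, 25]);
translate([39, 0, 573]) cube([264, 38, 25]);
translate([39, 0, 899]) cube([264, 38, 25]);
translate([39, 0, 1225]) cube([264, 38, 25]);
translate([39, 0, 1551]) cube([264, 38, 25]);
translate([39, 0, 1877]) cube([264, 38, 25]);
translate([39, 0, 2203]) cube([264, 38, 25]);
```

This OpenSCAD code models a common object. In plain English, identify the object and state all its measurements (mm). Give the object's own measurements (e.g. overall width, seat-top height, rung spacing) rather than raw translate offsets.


A straight ladder. Two 39×38 mm vertical rails, 2353 mm tall, stand 342 mm apart (outside-to-outside) with their front faces coplanar on the −y side. 7 rungs, each 38 mm deep and 25 mm tall, span between the inner faces of the rails, front faces flush with the rails. The lowest rung's underside is at z = 247 mm and rungs are spaced 326 mm apart (underside to underside).


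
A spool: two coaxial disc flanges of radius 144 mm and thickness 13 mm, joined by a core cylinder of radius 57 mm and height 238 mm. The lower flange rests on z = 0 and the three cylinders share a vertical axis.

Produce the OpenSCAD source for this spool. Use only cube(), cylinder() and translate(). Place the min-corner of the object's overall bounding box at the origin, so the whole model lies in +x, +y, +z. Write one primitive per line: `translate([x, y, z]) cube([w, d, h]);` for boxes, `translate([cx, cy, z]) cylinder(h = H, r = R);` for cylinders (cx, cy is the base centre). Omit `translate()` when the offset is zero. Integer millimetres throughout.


translate([144, 144, 0]) cylinder(h = 13, r = 144);
translate([144, 144, 13]) cylinder(h = 238, r = 57);
translate([144, 144, 251]) cylinder(h = 13, r = 144);


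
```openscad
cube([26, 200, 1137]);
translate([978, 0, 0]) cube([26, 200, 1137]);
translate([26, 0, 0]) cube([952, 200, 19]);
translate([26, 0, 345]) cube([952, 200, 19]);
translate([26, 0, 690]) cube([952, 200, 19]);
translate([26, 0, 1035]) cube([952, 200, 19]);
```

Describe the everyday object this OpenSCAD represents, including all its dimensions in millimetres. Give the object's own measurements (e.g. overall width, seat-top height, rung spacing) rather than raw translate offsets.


An open bookshelf. Two side panels, each 26 mm thick, 200 mm deep and 1137 mm tall, stand 1004 mm apart (outside-to-outside). Between them sit 4 shelves, each 19 mm thick and 200 mm deep, spanning the full gap between the sides. The bottom shelf rests on the floor (its underside at z = 0) and the clear gap between one shelf's top and the next shelf's underside is 326 mm.


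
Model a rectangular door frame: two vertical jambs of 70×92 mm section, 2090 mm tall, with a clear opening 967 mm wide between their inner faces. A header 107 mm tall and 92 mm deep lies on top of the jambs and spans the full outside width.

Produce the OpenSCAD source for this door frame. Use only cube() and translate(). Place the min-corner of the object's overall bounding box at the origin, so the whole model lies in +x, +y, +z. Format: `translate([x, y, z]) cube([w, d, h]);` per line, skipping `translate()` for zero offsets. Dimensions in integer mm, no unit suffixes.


cube([70, 92, 2090]);
translate([1037, 0, 0]) cube([70, 92, 2090]);
translate([0, 0, 2090]) cube([1107, 92, 107]);


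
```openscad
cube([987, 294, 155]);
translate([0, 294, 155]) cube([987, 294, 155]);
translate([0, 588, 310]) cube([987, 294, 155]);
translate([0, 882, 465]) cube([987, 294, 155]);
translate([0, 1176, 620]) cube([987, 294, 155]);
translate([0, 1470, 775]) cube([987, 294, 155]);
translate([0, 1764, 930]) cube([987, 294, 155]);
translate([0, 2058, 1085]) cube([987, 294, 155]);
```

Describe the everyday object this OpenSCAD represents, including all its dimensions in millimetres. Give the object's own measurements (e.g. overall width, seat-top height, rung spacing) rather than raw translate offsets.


A straight staircase of 8 solid steps. Each step is 987 mm wide (x), 294 mm deep (y, the going) and 155 mm tall (the rise). The first step rests on the floor; each subsequent step sits one going further in +y and one rise higher in +z, directly behind and above the previous step with no overlap.


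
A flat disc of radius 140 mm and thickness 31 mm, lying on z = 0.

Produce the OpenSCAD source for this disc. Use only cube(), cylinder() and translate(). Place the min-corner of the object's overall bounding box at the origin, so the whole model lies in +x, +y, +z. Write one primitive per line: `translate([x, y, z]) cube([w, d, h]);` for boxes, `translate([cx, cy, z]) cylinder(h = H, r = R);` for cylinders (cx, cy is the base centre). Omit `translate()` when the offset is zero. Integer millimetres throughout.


translate([140, 140, 0]) cylinder(h = 31, r = 140);


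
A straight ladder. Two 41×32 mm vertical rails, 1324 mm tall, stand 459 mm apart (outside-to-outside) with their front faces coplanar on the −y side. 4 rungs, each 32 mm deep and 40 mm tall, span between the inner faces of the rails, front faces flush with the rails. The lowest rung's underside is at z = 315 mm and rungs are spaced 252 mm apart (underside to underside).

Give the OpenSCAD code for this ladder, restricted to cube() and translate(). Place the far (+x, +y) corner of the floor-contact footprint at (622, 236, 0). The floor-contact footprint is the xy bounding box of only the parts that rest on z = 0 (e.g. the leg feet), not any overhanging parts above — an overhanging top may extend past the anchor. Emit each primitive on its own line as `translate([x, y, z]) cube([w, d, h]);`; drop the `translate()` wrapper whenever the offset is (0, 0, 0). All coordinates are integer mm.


translate([163, 204, 0]) cube([41, 32, 1324]);
translate([581, 204, 0]) cube([41, 32, 1324]);
translate([204, 204, 315]) cube([377, 32, 40]);
translate([204, 204, 567]) cube([377, 32, 40]);
translate([204, 204, 819]) cube([377, 32, 40]);
translate([204, 204, 1071]) cube([377, 32, 40]);


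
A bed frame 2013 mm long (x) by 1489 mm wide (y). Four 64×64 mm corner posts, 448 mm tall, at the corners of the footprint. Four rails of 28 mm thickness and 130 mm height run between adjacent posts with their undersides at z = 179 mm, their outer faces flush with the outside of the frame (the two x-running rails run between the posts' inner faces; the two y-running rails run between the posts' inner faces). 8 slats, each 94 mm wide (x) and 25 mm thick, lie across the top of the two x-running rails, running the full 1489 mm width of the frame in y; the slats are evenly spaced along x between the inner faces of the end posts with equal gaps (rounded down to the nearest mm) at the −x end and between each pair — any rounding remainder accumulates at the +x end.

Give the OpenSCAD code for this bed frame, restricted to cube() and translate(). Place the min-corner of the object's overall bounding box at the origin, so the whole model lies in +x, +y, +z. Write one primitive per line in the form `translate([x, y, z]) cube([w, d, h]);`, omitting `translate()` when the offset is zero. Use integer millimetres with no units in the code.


cube([64, 64, 448]);
translate([0, 1425, 0]) cube([64, 64, 448]);
translate([1949, 0, 0]) cube([64, 64, 448]);
translate([1949, 1425, 0]) cube([64, 64, 448]);
translate([64, 0, 179]) cube([1885, 28, 130]);
translate([64, 1461, 179]) cube([1885, 28, 130]);
translate([0, 64, 179]) cube([28, 1361, 130]);
translate([1985, 64, 179]) cube([28, 1361, 130]);
translate([189, 0, 309]) cube([94, 1489, 25]);
translate([408, 0, 309]) cube([94, 1489, 25]);
translate([627, 0, 309]) cube([94, 1489, 25]);
translate([846, 0, 309]) cube([94, 1489, 25]);
translate([1065, 0, 309]) cube([94, 1489, 25]);
translate([1284, 0, 309]) cube([94, 1489, 25]);
translate([1503, 0, 309]) cube([94, 1489, 25]);
translate([1722, 0, 309]) cube([94, 1489, 25]);
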